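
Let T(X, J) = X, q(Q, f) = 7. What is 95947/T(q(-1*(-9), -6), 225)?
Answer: 95947/7 ≈ 13707.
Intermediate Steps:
95947/T(q(-1*(-9), -6), 225) = 95947/7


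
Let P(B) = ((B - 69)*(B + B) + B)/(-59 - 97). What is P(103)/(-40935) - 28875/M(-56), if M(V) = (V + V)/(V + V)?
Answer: -61463900131/2128620 ≈ -28875.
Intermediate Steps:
P(B) = -B/156 - B*(-69 + B)/78 (P(B) = ((-69 + B)*(2*B) + B)/(-156) = (2*B*(-69 + B) + B)*(-1/156) = (B + 2*B*(-69 + B))*(-1/156) = -B/156 - B*(-69 + B)/78)
M(V) = 1 (M(V) = (2*V)/((2*V)) = (2*V)*(1/(2*V)) = 1)
P(103)/(-40935) - 28875/M(-56) = ((1/156)*103*(137 - 2*103))/(-40935) - 28875/1 = ((1/156)*103*(137 - 206))*(-1/40935) - 28875*1 = ((1/156)*103*(-69))*(-1/40935) - 28875 = -2369/52*(-1/40935) - 28875 = 2369/2128620 - 28875 = -61463900131/2128620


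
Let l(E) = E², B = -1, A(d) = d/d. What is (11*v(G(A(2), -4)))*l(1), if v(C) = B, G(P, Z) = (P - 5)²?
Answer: -11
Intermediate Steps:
A(d) = 1
G(P, Z) = (-5 + P)²
v(C) = -1
(11*v(G(A(2), -4)))*l(1) = (11*(-1))*1² = -11*1 = -11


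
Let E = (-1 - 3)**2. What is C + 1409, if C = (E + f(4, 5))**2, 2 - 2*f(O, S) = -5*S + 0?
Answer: 9117/4 ≈ 2279.3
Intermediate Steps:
E = 16 (E = (-4)**2 = 16)
f(O, S) = 1 + 5*S/2 (f(O, S) = 1 - (-5*S + 0)/2 = 1 - (-5)*S/2 = 1 + 5*S/2)
C = 3481/4 (C = (16 + (1 + (5/2)*5))**2 = (16 + (1 + 25/2))**2 = (16 + 27/2)**2 = (59/2)**2 = 3481/4 ≈ 870.25)
C + 1409 = 3481/4 + 1409 = 9117/4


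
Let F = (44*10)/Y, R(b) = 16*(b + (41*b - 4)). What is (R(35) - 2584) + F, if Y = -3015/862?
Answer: 12509960/603 ≈ 20746.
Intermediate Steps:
Y = -3015/862 (Y = -3015*1/862 = -3015/862 ≈ -3.4977)
R(b) = -64 + 672*b (R(b) = 16*(b + (-4 + 41*b)) = 16*(-4 + 42*b) = -64 + 672*b)
F = -75856/603 (F = (44*10)/(-3015/862) = 440*(-862/3015) = -75856/603 ≈ -125.80)
(R(35) - 2584) + F = ((-64 + 672*35) - 2584) - 75856/603 = ((-64 + 23520) - 2584) - 75856/603 = (23456 - 2584) - 75856/603 = 20872 - 75856/603 = 12509960/603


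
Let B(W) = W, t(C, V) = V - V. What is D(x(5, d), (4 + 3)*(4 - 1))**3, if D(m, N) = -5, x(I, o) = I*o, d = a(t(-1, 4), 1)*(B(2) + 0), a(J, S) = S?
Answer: -125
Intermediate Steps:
t(C, V) = 0
d = 2 (d = 1*(2 + 0) = 1*2 = 2)
D(x(5, d), (4 + 3)*(4 - 1))**3 = (-5)**3 = -125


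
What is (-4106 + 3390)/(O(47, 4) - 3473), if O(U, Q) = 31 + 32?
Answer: 358/1705 ≈ 0.20997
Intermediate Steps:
O(U, Q) = 63
(-4106 + 3390)/(O(47, 4) - 3473) = (-4106 + 3390)/(63 - 3473) = -716/(-3410) = -716*(-1/3410) = 358/1705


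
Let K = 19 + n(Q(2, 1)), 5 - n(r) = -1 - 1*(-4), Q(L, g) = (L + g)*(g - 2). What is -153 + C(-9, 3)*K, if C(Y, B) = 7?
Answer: -6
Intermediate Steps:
Q(L, g) = (-2 + g)*(L + g) (Q(L, g) = (L + g)*(-2 + g) = (-2 + g)*(L + g))
n(r) = 2 (n(r) = 5 - (-1 - 1*(-4)) = 5 - (-1 + 4) = 5 - 1*3 = 5 - 3 = 2)
K = 21 (K = 19 + 2 = 21)
-153 + C(-9, 3)*K = -153 + 7*21 = -153 + 147 = -6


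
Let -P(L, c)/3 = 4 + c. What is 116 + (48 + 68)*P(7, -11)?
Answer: 2552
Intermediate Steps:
P(L, c) = -12 - 3*c (P(L, c) = -3*(4 + c) = -12 - 3*c)
116 + (48 + 68)*P(7, -11) = 116 + (48 + 68)*(-12 - 3*(-11)) = 116 + 116*(-12 + 33) = 116 + 116*21 = 116 + 2436 = 2552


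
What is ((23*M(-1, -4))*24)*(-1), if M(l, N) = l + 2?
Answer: -552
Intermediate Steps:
M(l, N) = 2 + l
((23*M(-1, -4))*24)*(-1) = ((23*(2 - 1))*24)*(-1) = ((23*1)*24)*(-1) = (23*24)*(-1) = 552*(-1) = -552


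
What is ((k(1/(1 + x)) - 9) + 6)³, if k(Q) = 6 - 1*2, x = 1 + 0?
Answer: 1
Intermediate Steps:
x = 1
k(Q) = 4 (k(Q) = 6 - 2 = 4)
((k(1/(1 + x)) - 9) + 6)³ = ((4 - 9) + 6)³ = (-5 + 6)³ = 1³ = 1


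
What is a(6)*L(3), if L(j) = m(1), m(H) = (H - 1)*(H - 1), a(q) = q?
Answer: 0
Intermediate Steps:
m(H) = (-1 + H)² (m(H) = (-1 + H)*(-1 + H) = (-1 + H)²)
L(j) = 0 (L(j) = (-1 + 1)² = 0² = 0)
a(6)*L(3) = 6*0 = 0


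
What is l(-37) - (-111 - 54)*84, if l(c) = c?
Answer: 13823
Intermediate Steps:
l(-37) - (-111 - 54)*84 = -37 - (-111 - 54)*84 = -37 - (-165)*84 = -37 - 1*(-13860) = -37 + 13860 = 13823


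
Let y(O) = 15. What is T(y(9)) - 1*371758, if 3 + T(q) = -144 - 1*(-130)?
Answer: -371775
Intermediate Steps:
T(q) = -17 (T(q) = -3 + (-144 - 1*(-130)) = -3 + (-144 + 130) = -3 - 14 = -17)
T(y(9)) - 1*371758 = -17 - 1*371758 = -17 - 371758 = -371775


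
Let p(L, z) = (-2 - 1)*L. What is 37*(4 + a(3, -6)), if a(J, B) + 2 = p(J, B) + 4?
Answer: -111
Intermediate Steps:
p(L, z) = -3*L
a(J, B) = 2 - 3*J (a(J, B) = -2 + (-3*J + 4) = -2 + (4 - 3*J) = 2 - 3*J)
37*(4 + a(3, -6)) = 37*(4 + (2 - 3*3)) = 37*(4 + (2 - 9)) = 37*(4 - 7) = 37*(-3) = -111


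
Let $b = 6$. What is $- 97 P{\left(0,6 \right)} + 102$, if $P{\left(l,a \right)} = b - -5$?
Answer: $-965$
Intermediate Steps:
$P{\left(l,a \right)} = 11$ ($P{\left(l,a \right)} = 6 - -5 = 6 + 5 = 11$)
$- 97 P{\left(0,6 \right)} + 102 = \left(-97\right) 11 + 102 = -1067 + 102 = -965$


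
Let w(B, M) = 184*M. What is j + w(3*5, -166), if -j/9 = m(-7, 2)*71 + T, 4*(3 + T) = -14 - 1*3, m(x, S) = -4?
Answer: -111691/4 ≈ -27923.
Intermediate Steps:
T = -29/4 (T = -3 + (-14 - 1*3)/4 = -3 + (-14 - 3)/4 = -3 + (¼)*(-17) = -3 - 17/4 = -29/4 ≈ -7.2500)
j = 10485/4 (j = -9*(-4*71 - 29/4) = -9*(-284 - 29/4) = -9*(-1165/4) = 10485/4 ≈ 2621.3)
j + w(3*5, -166) = 10485/4 + 184*(-166) = 10485/4 - 30544 = -111691/4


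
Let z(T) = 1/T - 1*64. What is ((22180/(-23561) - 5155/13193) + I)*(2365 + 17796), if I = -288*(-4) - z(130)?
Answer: 989572230100189937/40409235490 ≈ 2.4489e+7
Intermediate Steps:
z(T) = -64 + 1/T (z(T) = 1/T - 64 = -64 + 1/T)
I = 158079/130 (I = -288*(-4) - (-64 + 1/130) = 1152 - (-64 + 1/130) = 1152 - 1*(-8319/130) = 1152 + 8319/130 = 158079/130 ≈ 1216.0)
((22180/(-23561) - 5155/13193) + I)*(2365 + 17796) = ((22180/(-23561) - 5155/13193) + 158079/130)*(2365 + 17796) = ((22180*(-1/23561) - 5155*1/13193) + 158079/130)*20161 = ((-22180/23561 - 5155/13193) + 158079/130)*20161 = (-414077695/310840273 + 158079/130)*20161 = (49083489415217/40409235490)*20161 = 989572230100189937/40409235490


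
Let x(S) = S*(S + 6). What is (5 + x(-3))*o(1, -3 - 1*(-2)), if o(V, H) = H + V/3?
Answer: 8/3 ≈ 2.6667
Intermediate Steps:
x(S) = S*(6 + S)
o(V, H) = H + V/3
(5 + x(-3))*o(1, -3 - 1*(-2)) = (5 - 3*(6 - 3))*((-3 - 1*(-2)) + (⅓)*1) = (5 - 3*3)*((-3 + 2) + ⅓) = (5 - 9)*(-1 + ⅓) = -4*(-⅔) = 8/3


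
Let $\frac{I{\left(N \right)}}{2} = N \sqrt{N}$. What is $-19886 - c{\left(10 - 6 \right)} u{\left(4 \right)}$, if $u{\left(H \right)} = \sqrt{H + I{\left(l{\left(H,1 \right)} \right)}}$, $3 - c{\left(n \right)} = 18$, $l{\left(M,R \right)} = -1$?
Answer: $-19886 + 15 \sqrt{4 - 2 i} \approx -19855.0 - 7.288 i$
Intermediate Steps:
$I{\left(N \right)} = 2 N^{\frac{3}{2}}$ ($I{\left(N \right)} = 2 N \sqrt{N} = 2 N^{\frac{3}{2}}$)
$c{\left(n \right)} = -15$ ($c{\left(n \right)} = 3 - 18 = -15$)
$u{\left(H \right)} = \sqrt{H - 2 i}$ ($u{\left(H \right)} = \sqrt{H + 2 \left(-1\right)^{\frac{3}{2}}} = \sqrt{H + 2 \left(- i\right)} = \sqrt{H - 2 i}$)
$-19886 - c{\left(10 - 6 \right)} u{\left(4 \right)} = -19886 - - 15 \sqrt{4 - 2 i} = -19886 + 15 \sqrt{4 - 2 i}$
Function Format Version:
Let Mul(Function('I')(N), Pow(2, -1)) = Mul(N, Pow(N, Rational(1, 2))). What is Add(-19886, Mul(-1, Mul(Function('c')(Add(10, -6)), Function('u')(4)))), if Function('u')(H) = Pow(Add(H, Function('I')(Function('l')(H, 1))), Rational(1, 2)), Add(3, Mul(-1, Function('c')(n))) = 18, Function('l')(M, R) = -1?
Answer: Add(-19886, Mul(15, Pow(Add(4, Mul(-2, I)), Rational(1, 2)))) ≈ Add(-19855., Mul(-7.2880, I))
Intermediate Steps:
Function('I')(N) = Mul(2, Pow(N, Rational(3, 2))) (Function('I')(N) = Mul(2, Mul(N, Pow(N, Rational(1, 2)))) = Mul(2, Pow(N, Rational(3, 2))))
Function('c')(n) = -15 (Function('c')(n) = Add(3, Mul(-1, 18)) = Add(3, -18) = -15)
Function('u')(H) = Pow(Add(H, Mul(-2, I)), Rational(1, 2)) (Function('u')(H) = Pow(Add(H, Mul(2, Pow(-1, Rational(3, 2)))), Rational(1, 2)) = Pow(Add(H, Mul(2, Mul(-1, I))), Rational(1, 2)) = Pow(Add(H, Mul(-2, I)), Rational(1, 2)))
Add(-19886, Mul(-1, Mul(Function('c')(Add(10, -6)), Function('u')(4)))) = Add(-19886, Mul(-1, Mul(-15, Pow(Add(4, Mul(-2, I)), Rational(1, 2))))) = Add(-19886, Mul(15, Pow(Add(4, Mul(-2, I)), Rational(1, 2))))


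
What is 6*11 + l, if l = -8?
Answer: 58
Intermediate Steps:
6*11 + l = 6*11 - 8 = 66 - 8 = 58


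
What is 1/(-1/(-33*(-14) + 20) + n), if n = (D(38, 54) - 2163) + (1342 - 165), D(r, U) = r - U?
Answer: -482/482965 ≈ -0.00099800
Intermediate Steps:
n = -1002 (n = ((38 - 1*54) - 2163) + (1342 - 165) = ((38 - 54) - 2163) + 1177 = (-16 - 2163) + 1177 = -2179 + 1177 = -1002)
1/(-1/(-33*(-14) + 20) + n) = 1/(-1/(-33*(-14) + 20) - 1002) = 1/(-1/(462 + 20) - 1002) = 1/(-1/482 - 1002) = 1/(-482965/482) = -482/482965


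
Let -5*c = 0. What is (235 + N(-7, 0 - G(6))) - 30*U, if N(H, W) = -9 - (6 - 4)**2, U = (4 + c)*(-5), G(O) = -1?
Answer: 822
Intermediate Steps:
c = 0 (c = -1/5*0 = 0)
U = -20 (U = (4 + 0)*(-5) = 4*(-5) = -20)
N(H, W) = -13 (N(H, W) = -9 - 1*2**2 = -9 - 1*4 = -9 - 4 = -13)
(235 + N(-7, 0 - G(6))) - 30*U = (235 - 13) - 30*(-20) = 222 + 600 = 822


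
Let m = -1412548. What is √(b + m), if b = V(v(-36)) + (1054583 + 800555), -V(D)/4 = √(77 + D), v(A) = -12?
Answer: √(442590 - 4*√65) ≈ 665.25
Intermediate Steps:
V(D) = -4*√(77 + D)
b = 1855138 - 4*√65 (b = -4*√(77 - 12) + (1054583 + 800555) = -4*√65 + 1855138 = 1855138 - 4*√65 ≈ 1.8551e+6)
√(b + m) = √((1855138 - 4*√65) - 1412548) = √(442590 - 4*√65)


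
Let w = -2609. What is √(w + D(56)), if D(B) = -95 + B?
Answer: 2*I*√662 ≈ 51.459*I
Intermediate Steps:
√(w + D(56)) = √(-2609 + (-95 + 56)) = √(-2609 - 39) = √(-2648) = 2*I*√662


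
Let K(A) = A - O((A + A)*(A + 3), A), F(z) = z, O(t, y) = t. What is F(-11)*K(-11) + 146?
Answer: 2203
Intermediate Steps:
K(A) = A - 2*A*(3 + A) (K(A) = A - (A + A)*(A + 3) = A - 2*A*(3 + A))
F(-11)*K(-11) + 146 = -(-121)*(-5 - 2*(-11)) + 146 = -(-121)*(-5 + 22) + 146 = -(-121)*17 + 146 = -11*(-187) + 146 = 2057 + 146 = 2203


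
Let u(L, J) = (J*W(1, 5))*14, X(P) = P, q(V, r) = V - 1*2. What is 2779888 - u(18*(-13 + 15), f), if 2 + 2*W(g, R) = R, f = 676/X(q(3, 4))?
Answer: 2765692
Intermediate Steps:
q(V, r) = -2 + V (q(V, r) = V - 2 = -2 + V)
f = 676 (f = 676/(-2 + 3) = 676/1 = 676*1 = 676)
W(g, R) = -1 + R/2
u(L, J) = 21*J (u(L, J) = (J*(-1 + (½)*5))*14 = (J*(-1 + 5/2))*14 = (J*(3/2))*14 = (3*J/2)*14 = 21*J)
2779888 - u(18*(-13 + 15), f) = 2779888 - 21*676 = 2779888 - 1*14196 = 2779888 - 14196 = 2765692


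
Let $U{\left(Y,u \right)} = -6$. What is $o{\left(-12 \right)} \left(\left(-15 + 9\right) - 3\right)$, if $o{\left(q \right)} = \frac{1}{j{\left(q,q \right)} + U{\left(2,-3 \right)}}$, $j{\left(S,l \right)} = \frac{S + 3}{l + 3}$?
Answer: $\frac{9}{5} \approx 1.8$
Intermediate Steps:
$j{\left(S,l \right)} = \frac{3 + S}{3 + l}$
$o{\left(q \right)} = - \frac{1}{5}$ ($o{\left(q \right)} = \frac{1}{\frac{3 + q}{3 + q} - 6} = \frac{1}{1 - 6} = \frac{1}{-5} = - \frac{1}{5}$)
$o{\left(-12 \right)} \left(\left(-15 + 9\right) - 3\right) = - \frac{\left(-15 + 9\right) - 3}{5} = - \frac{-6 - 3}{5} = \left(- \frac{1}{5}\right) \left(-9\right) = \frac{9}{5}$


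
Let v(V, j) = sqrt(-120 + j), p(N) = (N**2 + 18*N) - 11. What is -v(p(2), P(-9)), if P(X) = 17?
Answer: -I*sqrt(103) ≈ -10.149*I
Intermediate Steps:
p(N) = -11 + N**2 + 18*N
-v(p(2), P(-9)) = -sqrt(-120 + 17) = -sqrt(-103) = -I*sqrt(103)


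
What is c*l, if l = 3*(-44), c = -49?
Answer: 6468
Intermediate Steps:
l = -132
c*l = -49*(-132) = 6468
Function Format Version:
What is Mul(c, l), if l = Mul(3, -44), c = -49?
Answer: 6468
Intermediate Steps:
l = -132
Mul(c, l) = Mul(-49, -132) = 6468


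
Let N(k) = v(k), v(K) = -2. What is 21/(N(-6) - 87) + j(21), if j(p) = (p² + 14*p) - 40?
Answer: 61834/89 ≈ 694.76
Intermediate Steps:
N(k) = -2
j(p) = -40 + p² + 14*p
21/(N(-6) - 87) + j(21) = 21/(-2 - 87) + (-40 + 21² + 14*21) = 21/(-89) + (-40 + 441 + 294) = -1/89*21 + 695 = -21/89 + 695 = 61834/89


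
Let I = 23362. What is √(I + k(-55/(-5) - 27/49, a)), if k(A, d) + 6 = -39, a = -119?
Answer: √23317 ≈ 152.70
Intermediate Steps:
k(A, d) = -45 (k(A, d) = -6 - 39 = -45)
√(I + k(-55/(-5) - 27/49, a)) = √(23362 - 45) = √23317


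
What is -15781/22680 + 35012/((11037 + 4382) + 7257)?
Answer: 109055551/128572920 ≈ 0.84820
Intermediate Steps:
-15781/22680 + 35012/((11037 + 4382) + 7257) = -15781*1/22680 + 35012/(15419 + 7257) = -15781/22680 + 35012/22676 = -15781/22680 + 35012*(1/22676) = -15781/22680 + 8753/5669 = 109055551/128572920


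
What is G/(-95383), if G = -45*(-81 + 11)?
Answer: -3150/95383 ≈ -0.033025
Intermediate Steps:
G = 3150 (G = -45*(-70) = 3150)
G/(-95383) = 3150/(-95383) = 3150*(-1/95383) = -3150/95383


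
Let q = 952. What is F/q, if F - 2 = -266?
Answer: -33/119 ≈ -0.27731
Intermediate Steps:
F = -264 (F = 2 - 266 = -264)
F/q = -264/952 = -264*1/952 = -33/119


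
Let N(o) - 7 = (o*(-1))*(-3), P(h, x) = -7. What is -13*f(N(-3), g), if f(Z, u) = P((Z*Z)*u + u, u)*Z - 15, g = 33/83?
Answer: 13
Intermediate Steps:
N(o) = 7 + 3*o (N(o) = 7 + (o*(-1))*(-3) = 7 - o*(-3) = 7 + 3*o)
g = 33/83 (g = 33*(1/83) = 33/83 ≈ 0.39759)
f(Z, u) = -15 - 7*Z (f(Z, u) = -7*Z - 15 = -15 - 7*Z)
-13*f(N(-3), g) = -13*(-15 - 7*(7 + 3*(-3))) = -13*(-15 - 7*(7 - 9)) = -13*(-15 - 7*(-2)) = -13*(-15 + 14) = -13*(-1) = 13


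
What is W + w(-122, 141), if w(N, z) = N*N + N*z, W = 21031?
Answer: 18713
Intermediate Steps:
w(N, z) = N² + N*z
W + w(-122, 141) = 21031 - 122*(-122 + 141) = 21031 - 122*19 = 21031 - 2318 = 18713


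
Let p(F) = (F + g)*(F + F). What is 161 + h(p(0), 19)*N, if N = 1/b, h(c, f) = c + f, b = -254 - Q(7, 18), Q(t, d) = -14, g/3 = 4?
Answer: 38621/240 ≈ 160.92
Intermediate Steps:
g = 12 (g = 3*4 = 12)
p(F) = 2*F*(12 + F) (p(F) = (F + 12)*(F + F) = (12 + F)*(2*F) = 2*F*(12 + F))
b = -240 (b = -254 - 1*(-14) = -254 + 14 = -240)
N = -1/240 (N = 1/(-240) = -1/240 ≈ -0.0041667)
161 + h(p(0), 19)*N = 161 + (2*0*(12 + 0) + 19)*(-1/240) = 161 + (2*0*12 + 19)*(-1/240) = 161 + (0 + 19)*(-1/240) = 161 + 19*(-1/240) = 161 - 19/240 = 38621/240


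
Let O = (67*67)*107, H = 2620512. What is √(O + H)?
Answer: √3100835 ≈ 1760.9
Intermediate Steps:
O = 480323 (O = 4489*107 = 480323)
√(O + H) = √(480323 + 2620512) = √3100835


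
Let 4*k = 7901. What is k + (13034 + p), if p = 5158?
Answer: 80669/4 ≈ 20167.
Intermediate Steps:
k = 7901/4 (k = (¼)*7901 = 7901/4 ≈ 1975.3)
k + (13034 + p) = 7901/4 + (13034 + 5158) = 7901/4 + 18192 = 80669/4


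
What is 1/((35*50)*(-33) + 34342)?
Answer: -1/23408 ≈ -4.2720e-5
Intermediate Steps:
1/((35*50)*(-33) + 34342) = 1/(1750*(-33) + 34342) = 1/(-57750 + 34342) = 1/(-23408) = -1/23408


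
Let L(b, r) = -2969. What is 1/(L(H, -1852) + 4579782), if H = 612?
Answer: 1/4576813 ≈ 2.1849e-7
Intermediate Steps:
1/(L(H, -1852) + 4579782) = 1/(-2969 + 4579782) = 1/4576813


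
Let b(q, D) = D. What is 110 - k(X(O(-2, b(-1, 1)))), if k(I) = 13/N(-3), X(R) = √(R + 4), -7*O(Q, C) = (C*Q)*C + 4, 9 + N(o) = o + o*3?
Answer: 2323/21 ≈ 110.62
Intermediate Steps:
N(o) = -9 + 4*o (N(o) = -9 + (o + o*3) = -9 + (o + 3*o) = -9 + 4*o)
O(Q, C) = -4/7 - Q*C²/7 (O(Q, C) = -((C*Q)*C + 4)/7 = -(Q*C² + 4)/7 = -(4 + Q*C²)/7 = -4/7 - Q*C²/7)
X(R) = √(4 + R)
k(I) = -13/21 (k(I) = 13/(-9 + 4*(-3)) = 13/(-9 - 12) = 13/(-21) = 13*(-1/21) = -13/21)
110 - k(X(O(-2, b(-1, 1)))) = 110 - 1*(-13/21) = 110 + 13/21 = 2323/21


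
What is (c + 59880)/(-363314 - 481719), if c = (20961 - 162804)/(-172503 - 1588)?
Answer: -10424710923/147112640003 ≈ -0.070862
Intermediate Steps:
c = 141843/174091 (c = -141843/(-174091) = -141843*(-1/174091) = 141843/174091 ≈ 0.81476)
(c + 59880)/(-363314 - 481719) = (141843/174091 + 59880)/(-363314 - 481719) = (10424710923/174091)/(-845033) = (10424710923/174091)*(-1/845033) = -10424710923/147112640003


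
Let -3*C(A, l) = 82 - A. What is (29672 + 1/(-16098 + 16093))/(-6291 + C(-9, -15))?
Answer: -445077/94820 ≈ -4.6939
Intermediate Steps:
C(A, l) = -82/3 + A/3 (C(A, l) = -(82 - A)/3 = -82/3 + A/3)
(29672 + 1/(-16098 + 16093))/(-6291 + C(-9, -15)) = (29672 + 1/(-16098 + 16093))/(-6291 + (-82/3 + (⅓)*(-9))) = (29672 + 1/(-5))/(-6291 + (-82/3 - 3)) = (29672 - ⅕)/(-6291 - 91/3) = 148359/(5*(-18964/3)) = (148359/5)*(-3/18964) = -445077/94820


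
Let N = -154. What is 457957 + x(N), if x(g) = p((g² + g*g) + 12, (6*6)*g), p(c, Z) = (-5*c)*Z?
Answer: 1315605637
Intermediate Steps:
p(c, Z) = -5*Z*c
x(g) = -180*g*(12 + 2*g²) (x(g) = -5*(6*6)*g*((g² + g*g) + 12) = -5*36*g*((g² + g²) + 12) = -5*36*g*(2*g² + 12) = -5*36*g*(12 + 2*g²) = -180*g*(12 + 2*g²))
457957 + x(N) = 457957 - 360*(-154)*(6 + (-154)²) = 457957 - 360*(-154)*(6 + 23716) = 457957 - 360*(-154)*23722 = 457957 + 1315147680 = 1315605637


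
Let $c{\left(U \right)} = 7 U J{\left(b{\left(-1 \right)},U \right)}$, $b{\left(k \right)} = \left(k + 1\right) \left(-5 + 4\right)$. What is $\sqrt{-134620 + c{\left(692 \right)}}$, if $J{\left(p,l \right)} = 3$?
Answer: $2 i \sqrt{30022} \approx 346.54 i$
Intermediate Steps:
$b{\left(k \right)} = -1 - k$ ($b{\left(k \right)} = \left(1 + k\right) \left(-1\right) = -1 - k$)
$c{\left(U \right)} = 21 U$ ($c{\left(U \right)} = 7 U 3 = 21 U$)
$\sqrt{-134620 + c{\left(692 \right)}} = \sqrt{-134620 + 21 \cdot 692} = \sqrt{-134620 + 14532} = \sqrt{-120088} = 2 i \sqrt{30022}$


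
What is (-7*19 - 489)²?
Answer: 386884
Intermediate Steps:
(-7*19 - 489)² = (-133 - 489)² = (-622)² = 386884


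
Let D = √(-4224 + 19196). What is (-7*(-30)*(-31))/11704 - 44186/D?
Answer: -465/836 - 22093*√3743/3743 ≈ -361.67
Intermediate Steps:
D = 2*√3743 (D = √14972 = 2*√3743 ≈ 122.36)
(-7*(-30)*(-31))/11704 - 44186/D = (-7*(-30)*(-31))/11704 - 44186*√3743/7486 = (210*(-31))*(1/11704) - 22093*√3743/3743 = -6510*1/11704 - 22093*√3743/3743 = -465/836 - 22093*√3743/3743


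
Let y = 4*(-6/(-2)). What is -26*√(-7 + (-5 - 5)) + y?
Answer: 12 - 26*I*√17 ≈ 12.0 - 107.2*I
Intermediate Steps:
y = 12 (y = 4*(-6*(-½)) = 4*3 = 12)
-26*√(-7 + (-5 - 5)) + y = -26*√(-7 + (-5 - 5)) + 12 = -26*√(-7 - 10) + 12 = -26*I*√17 + 12 = 12 - 26*I*√17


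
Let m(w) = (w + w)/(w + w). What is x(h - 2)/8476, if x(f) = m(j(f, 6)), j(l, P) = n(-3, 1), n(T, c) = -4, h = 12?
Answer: 1/8476 ≈ 0.00011798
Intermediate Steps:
j(l, P) = -4
m(w) = 1 (m(w) = (2*w)/((2*w)) = (2*w)*(1/(2*w)) = 1)
x(f) = 1
x(h - 2)/8476 = 1/8476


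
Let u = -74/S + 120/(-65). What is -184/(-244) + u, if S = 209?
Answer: -239676/165737 ≈ -1.4461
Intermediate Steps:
u = -5978/2717 (u = -74/209 + 120/(-65) = -74*1/209 + 120*(-1/65) = -74/209 - 24/13 = -5978/2717 ≈ -2.2002)
-184/(-244) + u = -184/(-244) - 5978/2717 = -184*(-1/244) - 5978/2717 = 46/61 - 5978/2717 = -239676/165737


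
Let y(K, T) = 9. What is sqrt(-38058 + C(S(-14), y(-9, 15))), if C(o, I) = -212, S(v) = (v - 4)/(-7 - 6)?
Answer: I*sqrt(38270) ≈ 195.63*I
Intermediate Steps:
S(v) = 4/13 - v/13 (S(v) = (-4 + v)/(-13) = (-4 + v)*(-1/13) = 4/13 - v/13)
sqrt(-38058 + C(S(-14), y(-9, 15))) = sqrt(-38058 - 212) = sqrt(-38270) = I*sqrt(38270)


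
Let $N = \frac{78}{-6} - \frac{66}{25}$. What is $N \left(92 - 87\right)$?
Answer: $- \frac{391}{5} \approx -78.2$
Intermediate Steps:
$N = - \frac{391}{25}$ ($N = 78 \left(- \frac{1}{6}\right) - \frac{66}{25} = -13 - \frac{66}{25} = - \frac{391}{25} \approx -15.64$)
$N \left(92 - 87\right) = - \frac{391 \left(92 - 87\right)}{25} = \left(- \frac{391}{25}\right) 5 = - \frac{391}{5}$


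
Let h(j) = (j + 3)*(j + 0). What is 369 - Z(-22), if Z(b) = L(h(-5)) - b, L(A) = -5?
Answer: 352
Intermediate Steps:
h(j) = j*(3 + j) (h(j) = (3 + j)*j = j*(3 + j))
Z(b) = -5 - b
369 - Z(-22) = 369 - (-5 - 1*(-22)) = 369 - (-5 + 22) = 369 - 1*17 = 369 - 17 = 352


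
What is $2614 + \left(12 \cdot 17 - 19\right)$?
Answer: $2799$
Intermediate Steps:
$2614 + \left(12 \cdot 17 - 19\right) = 2614 + \left(204 - 19\right) = 2614 + 185 = 2799$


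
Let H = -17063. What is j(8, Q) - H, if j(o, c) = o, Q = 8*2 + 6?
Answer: 17071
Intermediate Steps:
Q = 22 (Q = 16 + 6 = 22)
j(8, Q) - H = 8 - 1*(-17063) = 8 + 17063 = 17071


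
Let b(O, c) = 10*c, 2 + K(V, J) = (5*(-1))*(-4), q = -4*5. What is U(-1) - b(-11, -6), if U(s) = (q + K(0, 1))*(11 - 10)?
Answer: 58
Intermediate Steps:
q = -20
K(V, J) = 18 (K(V, J) = -2 + (5*(-1))*(-4) = -2 - 5*(-4) = -2 + 20 = 18)
U(s) = -2 (U(s) = (-20 + 18)*(11 - 10) = -2*1 = -2)
U(-1) - b(-11, -6) = -2 - 10*(-6) = -2 - 1*(-60) = -2 + 60 = 58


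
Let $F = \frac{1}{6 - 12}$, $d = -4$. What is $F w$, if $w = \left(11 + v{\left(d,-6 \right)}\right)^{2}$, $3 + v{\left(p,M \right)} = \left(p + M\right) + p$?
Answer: $-6$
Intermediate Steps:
$F = - \frac{1}{6}$ ($F = \frac{1}{-6} = - \frac{1}{6} \approx -0.16667$)
$v{\left(p,M \right)} = -3 + M + 2 p$ ($v{\left(p,M \right)} = -3 + \left(\left(p + M\right) + p\right) = -3 + \left(\left(M + p\right) + p\right) = -3 + \left(M + 2 p\right) = -3 + M + 2 p$)
$w = 36$ ($w = \left(11 - 17\right)^{2} = \left(-6\right)^{2} = 36$)
$F w = \left(- \frac{1}{6}\right) 36 = -6$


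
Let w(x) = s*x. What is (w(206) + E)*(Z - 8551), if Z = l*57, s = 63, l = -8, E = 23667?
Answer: -330061515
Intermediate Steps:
Z = -456 (Z = -8*57 = -456)
w(x) = 63*x
(w(206) + E)*(Z - 8551) = (63*206 + 23667)*(-456 - 8551) = (12978 + 23667)*(-9007) = 36645*(-9007) = -330061515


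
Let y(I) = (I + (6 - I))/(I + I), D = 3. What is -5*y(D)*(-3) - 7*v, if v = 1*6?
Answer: -27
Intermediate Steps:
y(I) = 3/I (y(I) = 6/((2*I)) = 6*(1/(2*I)) = 3/I)
v = 6
-5*y(D)*(-3) - 7*v = -15/3*(-3) - 7*6 = -15/3*(-3) - 42 = -5*1*(-3) - 42 = -5*(-3) - 42 = 15 - 42 = -27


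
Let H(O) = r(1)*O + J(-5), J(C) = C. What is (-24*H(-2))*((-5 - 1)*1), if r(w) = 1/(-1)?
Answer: -432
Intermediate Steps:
r(w) = -1
H(O) = -5 - O (H(O) = -O - 5 = -5 - O)
(-24*H(-2))*((-5 - 1)*1) = (-24*(-5 - 1*(-2)))*((-5 - 1)*1) = (-24*(-5 + 2))*(-6*1) = -24*(-3)*(-6) = 72*(-6) = -432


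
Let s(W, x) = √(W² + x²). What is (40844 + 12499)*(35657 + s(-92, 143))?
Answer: 1902051351 + 53343*√28913 ≈ 1.9111e+9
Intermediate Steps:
(40844 + 12499)*(35657 + s(-92, 143)) = (40844 + 12499)*(35657 + √((-92)² + 143²)) = 53343*(35657 + √(8464 + 20449)) = 53343*(35657 + √28913) = 1902051351 + 53343*√28913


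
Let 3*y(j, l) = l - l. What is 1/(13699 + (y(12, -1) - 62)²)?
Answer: 1/17543 ≈ 5.7003e-5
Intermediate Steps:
y(j, l) = 0 (y(j, l) = (l - l)/3 = (⅓)*0 = 0)
1/(13699 + (y(12, -1) - 62)²) = 1/(13699 + (0 - 62)²) = 1/(13699 + (-62)²) = 1/(13699 + 3844) = 1/17543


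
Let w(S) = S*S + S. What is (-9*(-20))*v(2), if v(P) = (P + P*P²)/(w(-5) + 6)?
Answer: 900/13 ≈ 69.231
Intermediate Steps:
w(S) = S + S² (w(S) = S² + S = S + S²)
v(P) = P/26 + P³/26 (v(P) = (P + P*P²)/(-5*(1 - 5) + 6) = (P + P³)/(-5*(-4) + 6) = (P + P³)/(20 + 6) = (P + P³)/26 = (P + P³)*(1/26) = P/26 + P³/26)
(-9*(-20))*v(2) = (-9*(-20))*((1/26)*2*(1 + 2²)) = 180*((1/26)*2*(1 + 4)) = 180*((1/26)*2*5) = 180*(5/13) = 900/13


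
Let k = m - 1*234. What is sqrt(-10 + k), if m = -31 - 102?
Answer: I*sqrt(377) ≈ 19.417*I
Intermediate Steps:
m = -133
k = -367 (k = -133 - 1*234 = -133 - 234 = -367)
sqrt(-10 + k) = sqrt(-10 - 367) = sqrt(-377) = I*sqrt(377)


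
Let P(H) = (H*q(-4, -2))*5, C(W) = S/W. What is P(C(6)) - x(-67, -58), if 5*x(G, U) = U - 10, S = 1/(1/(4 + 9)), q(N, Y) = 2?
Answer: 529/15 ≈ 35.267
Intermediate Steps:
S = 13 (S = 1/(1/13) = 13)
x(G, U) = -2 + U/5 (x(G, U) = (U - 10)/5 = (-10 + U)/5 = -2 + U/5)
C(W) = 13/W
P(H) = 10*H (P(H) = (H*2)*5 = (2*H)*5 = 10*H)
P(C(6)) - x(-67, -58) = 10*(13/6) - (-2 + (⅕)*(-58)) = 10*(13*(⅙)) - (-2 - 58/5) = 10*(13/6) - 1*(-68/5) = 65/3 + 68/5 = 529/15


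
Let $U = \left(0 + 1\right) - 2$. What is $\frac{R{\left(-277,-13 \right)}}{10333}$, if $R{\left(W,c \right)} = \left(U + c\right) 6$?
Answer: $- \frac{84}{10333} \approx -0.0081293$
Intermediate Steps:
$U = -1$ ($U = 1 - 2 = -1$)
$R{\left(W,c \right)} = -6 + 6 c$ ($R{\left(W,c \right)} = \left(-1 + c\right) 6 = -6 + 6 c$)
$\frac{R{\left(-277,-13 \right)}}{10333} = \frac{-6 + 6 \left(-13\right)}{10333} = \left(-6 - 78\right) \frac{1}{10333} = \left(-84\right) \frac{1}{10333} = - \frac{84}{10333}$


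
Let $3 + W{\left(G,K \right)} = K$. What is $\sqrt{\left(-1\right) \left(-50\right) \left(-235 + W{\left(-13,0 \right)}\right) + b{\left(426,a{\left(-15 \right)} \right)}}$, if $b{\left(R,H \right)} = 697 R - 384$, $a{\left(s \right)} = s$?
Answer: $\sqrt{284638} \approx 533.51$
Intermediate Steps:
$W{\left(G,K \right)} = -3 + K$
$b{\left(R,H \right)} = -384 + 697 R$
$\sqrt{\left(-1\right) \left(-50\right) \left(-235 + W{\left(-13,0 \right)}\right) + b{\left(426,a{\left(-15 \right)} \right)}} = \sqrt{\left(-1\right) \left(-50\right) \left(-235 + \left(-3 + 0\right)\right) + \left(-384 + 697 \cdot 426\right)} = \sqrt{50 \left(-235 - 3\right) + \left(-384 + 296922\right)} = \sqrt{50 \left(-238\right) + 296538} = \sqrt{-11900 + 296538} = \sqrt{284638}$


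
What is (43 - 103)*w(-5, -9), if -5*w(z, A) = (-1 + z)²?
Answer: 432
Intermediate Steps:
w(z, A) = -(-1 + z)²/5
(43 - 103)*w(-5, -9) = (43 - 103)*(-(-1 - 5)²/5) = -(-12)*(-6)² = -(-12)*36 = -60*(-36/5) = 432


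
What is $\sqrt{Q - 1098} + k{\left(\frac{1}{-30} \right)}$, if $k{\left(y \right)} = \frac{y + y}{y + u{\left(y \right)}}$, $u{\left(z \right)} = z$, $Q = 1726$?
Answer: $1 + 2 \sqrt{157} \approx 26.06$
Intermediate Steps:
$k{\left(y \right)} = 1$ ($k{\left(y \right)} = \frac{y + y}{y + y} = \frac{2 y}{2 y} = 2 y \frac{1}{2 y} = 1$)
$\sqrt{Q - 1098} + k{\left(\frac{1}{-30} \right)} = \sqrt{1726 - 1098} + 1 = \sqrt{628} + 1 = 2 \sqrt{157} + 1 = 1 + 2 \sqrt{157}$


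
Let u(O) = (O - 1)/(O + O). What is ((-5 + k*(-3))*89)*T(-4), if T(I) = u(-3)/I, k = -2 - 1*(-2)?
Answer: 445/6 ≈ 74.167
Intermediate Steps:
k = 0 (k = -2 + 2 = 0)
u(O) = (-1 + O)/(2*O) (u(O) = (-1 + O)/((2*O)) = (-1 + O)*(1/(2*O)) = (-1 + O)/(2*O))
T(I) = 2/(3*I) (T(I) = ((½)*(-1 - 3)/(-3))/I = ((½)*(-⅓)*(-4))/I = 2/(3*I))
((-5 + k*(-3))*89)*T(-4) = ((-5 + 0*(-3))*89)*((⅔)/(-4)) = ((-5 + 0)*89)*((⅔)*(-¼)) = -5*89*(-⅙) = -445*(-⅙) = 445/6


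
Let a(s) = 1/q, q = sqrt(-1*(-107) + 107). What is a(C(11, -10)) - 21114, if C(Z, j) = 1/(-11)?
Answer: -21114 + sqrt(214)/214 ≈ -21114.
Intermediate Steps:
C(Z, j) = -1/11
q = sqrt(214) (q = sqrt(107 + 107) = sqrt(214) ≈ 14.629)
a(s) = sqrt(214)/214 (a(s) = 1/(sqrt(214)) = sqrt(214)/214)
a(C(11, -10)) - 21114 = sqrt(214)/214 - 21114 = -21114 + sqrt(214)/214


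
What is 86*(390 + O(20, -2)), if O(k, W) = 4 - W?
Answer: 34056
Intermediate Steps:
86*(390 + O(20, -2)) = 86*(390 + (4 - 1*(-2))) = 86*(390 + (4 + 2)) = 86*(390 + 6) = 86*396 = 34056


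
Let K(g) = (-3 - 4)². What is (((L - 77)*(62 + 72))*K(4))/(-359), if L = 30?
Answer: 308602/359 ≈ 859.62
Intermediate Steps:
K(g) = 49 (K(g) = (-7)² = 49)
(((L - 77)*(62 + 72))*K(4))/(-359) = (((30 - 77)*(62 + 72))*49)/(-359) = (-47*134*49)*(-1/359) = -6298*49*(-1/359) = -308602*(-1/359) = 308602/359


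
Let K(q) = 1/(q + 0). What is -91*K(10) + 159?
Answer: 1499/10 ≈ 149.90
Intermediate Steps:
K(q) = 1/q
-91*K(10) + 159 = -91/10 + 159 = 1499/10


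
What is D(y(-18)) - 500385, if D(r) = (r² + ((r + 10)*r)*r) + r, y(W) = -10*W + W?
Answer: 4039989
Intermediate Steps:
y(W) = -9*W
D(r) = r + r² + r²*(10 + r) (D(r) = (r² + ((10 + r)*r)*r) + r = (r² + (r*(10 + r))*r) + r = (r² + r²*(10 + r)) + r = r + r² + r²*(10 + r))
D(y(-18)) - 500385 = (-9*(-18))*(1 + (-9*(-18))² + 11*(-9*(-18))) - 500385 = 162*(1 + 162² + 11*162) - 500385 = 162*(1 + 26244 + 1782) - 500385 = 162*28027 - 500385 = 4540374 - 500385 = 4039989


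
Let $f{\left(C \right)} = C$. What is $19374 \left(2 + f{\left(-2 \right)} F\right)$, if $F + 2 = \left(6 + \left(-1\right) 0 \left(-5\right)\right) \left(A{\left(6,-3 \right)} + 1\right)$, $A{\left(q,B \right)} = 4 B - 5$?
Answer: $3836052$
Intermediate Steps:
$A{\left(q,B \right)} = -5 + 4 B$
$F = -98$ ($F = -2 + \left(6 + \left(-1\right) 0 \left(-5\right)\right) \left(\left(-5 + 4 \left(-3\right)\right) + 1\right) = -2 + \left(6 + 0 \left(-5\right)\right) \left(\left(-5 - 12\right) + 1\right) = -2 + \left(6 + 0\right) \left(-17 + 1\right) = -2 + 6 \left(-16\right) = -2 - 96 = -98$)
$19374 \left(2 + f{\left(-2 \right)} F\right) = 19374 \left(2 - -196\right) = 19374 \left(2 + 196\right) = 19374 \cdot 198 = 3836052$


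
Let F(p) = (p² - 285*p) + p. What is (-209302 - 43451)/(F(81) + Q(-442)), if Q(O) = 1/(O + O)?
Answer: 223433652/14535613 ≈ 15.371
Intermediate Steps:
Q(O) = 1/(2*O)
F(p) = p² - 284*p
(-209302 - 43451)/(F(81) + Q(-442)) = (-209302 - 43451)/(81*(-284 + 81) + (½)/(-442)) = -252753/(81*(-203) + (½)*(-1/442)) = -252753/(-16443 - 1/884) = -252753/(-14535613/884) = -252753*(-884/14535613) = 223433652/14535613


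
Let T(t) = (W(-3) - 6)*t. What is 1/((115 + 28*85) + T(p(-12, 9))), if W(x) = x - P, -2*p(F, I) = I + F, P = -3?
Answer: 1/2486 ≈ 0.00040225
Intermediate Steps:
p(F, I) = -F/2 - I/2 (p(F, I) = -(I + F)/2 = -(F + I)/2 = -F/2 - I/2)
W(x) = 3 + x (W(x) = x - 1*(-3) = x + 3 = 3 + x)
T(t) = -6*t (T(t) = ((3 - 3) - 6)*t = (0 - 6)*t = -6*t)
1/((115 + 28*85) + T(p(-12, 9))) = 1/((115 + 28*85) - 6*(-1/2*(-12) - 1/2*9)) = 1/((115 + 2380) - 6*(6 - 9/2)) = 1/(2495 - 6*3/2) = 1/(2495 - 9) = 1/2486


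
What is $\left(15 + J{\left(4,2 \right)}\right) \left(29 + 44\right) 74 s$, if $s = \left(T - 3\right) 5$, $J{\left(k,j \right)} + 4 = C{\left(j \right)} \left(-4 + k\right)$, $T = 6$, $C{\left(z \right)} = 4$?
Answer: $891330$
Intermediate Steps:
$J{\left(k,j \right)} = -20 + 4 k$ ($J{\left(k,j \right)} = -4 + 4 \left(-4 + k\right) = -4 + \left(-16 + 4 k\right) = -20 + 4 k$)
$s = 15$ ($s = \left(6 - 3\right) 5 = 3 \cdot 5 = 15$)
$\left(15 + J{\left(4,2 \right)}\right) \left(29 + 44\right) 74 s = \left(15 + \left(-20 + 4 \cdot 4\right)\right) \left(29 + 44\right) 74 \cdot 15 = \left(15 + \left(-20 + 16\right)\right) 73 \cdot 74 \cdot 15 = \left(15 - 4\right) 73 \cdot 74 \cdot 15 = 11 \cdot 73 \cdot 74 \cdot 15 = 803 \cdot 74 \cdot 15 = 59422 \cdot 15 = 891330$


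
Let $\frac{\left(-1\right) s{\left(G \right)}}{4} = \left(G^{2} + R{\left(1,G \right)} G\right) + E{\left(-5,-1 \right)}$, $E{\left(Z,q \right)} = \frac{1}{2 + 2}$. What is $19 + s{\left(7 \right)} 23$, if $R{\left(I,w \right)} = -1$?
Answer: $-3868$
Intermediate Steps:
$E{\left(Z,q \right)} = \frac{1}{4}$
$s{\left(G \right)} = -1 - 4 G^{2} + 4 G$ ($s{\left(G \right)} = - 4 \left(\left(G^{2} - G\right) + \frac{1}{4}\right) = - 4 \left(\frac{1}{4} + G^{2} - G\right) = -1 - 4 G^{2} + 4 G$)
$19 + s{\left(7 \right)} 23 = 19 + \left(-1 - 4 \cdot 7^{2} + 4 \cdot 7\right) 23 = 19 + \left(-1 - 196 + 28\right) 23 = 19 - 3887 = -3868$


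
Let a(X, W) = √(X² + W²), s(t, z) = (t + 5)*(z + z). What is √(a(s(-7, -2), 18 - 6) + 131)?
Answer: √(131 + 4*√13) ≈ 12.059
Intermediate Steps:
s(t, z) = 2*z*(5 + t) (s(t, z) = (5 + t)*(2*z) = 2*z*(5 + t))
a(X, W) = √(W² + X²)
√(a(s(-7, -2), 18 - 6) + 131) = √(√((18 - 6)² + (2*(-2)*(5 - 7))²) + 131) = √(√(12² + (2*(-2)*(-2))²) + 131) = √(√(144 + 8²) + 131) = √(√(144 + 64) + 131) = √(√208 + 131) = √(4*√13 + 131) = √(131 + 4*√13)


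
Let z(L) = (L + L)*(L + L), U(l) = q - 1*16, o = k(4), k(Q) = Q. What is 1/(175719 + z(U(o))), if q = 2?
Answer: 1/176503 ≈ 5.6656e-6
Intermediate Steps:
o = 4
U(l) = -14 (U(l) = 2 - 1*16 = 2 - 16 = -14)
z(L) = 4*L² (z(L) = (2*L)*(2*L) = 4*L²)
1/(175719 + z(U(o))) = 1/(175719 + 4*(-14)²) = 1/(175719 + 4*196) = 1/(175719 + 784) = 1/176503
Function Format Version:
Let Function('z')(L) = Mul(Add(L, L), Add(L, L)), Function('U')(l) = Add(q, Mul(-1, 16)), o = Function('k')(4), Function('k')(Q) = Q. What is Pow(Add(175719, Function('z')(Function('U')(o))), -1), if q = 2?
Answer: Rational(1, 176503) ≈ 5.6656e-6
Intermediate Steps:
o = 4
Function('U')(l) = -14 (Function('U')(l) = Add(2, Mul(-1, 16)) = Add(2, -16) = -14)
Function('z')(L) = Mul(4, Pow(L, 2)) (Function('z')(L) = Mul(Mul(2, L), Mul(2, L)) = Mul(4, Pow(L, 2)))
Pow(Add(175719, Function('z')(Function('U')(o))), -1) = Pow(Add(175719, Mul(4, Pow(-14, 2))), -1) = Pow(Add(175719, Mul(4, 196)), -1) = Pow(Add(175719, 784), -1) = Pow(176503, -1) = Rational(1, 176503)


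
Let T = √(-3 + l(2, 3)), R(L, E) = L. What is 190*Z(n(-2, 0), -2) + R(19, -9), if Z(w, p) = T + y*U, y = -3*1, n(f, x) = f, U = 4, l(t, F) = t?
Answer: -2261 + 190*I ≈ -2261.0 + 190.0*I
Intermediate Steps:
y = -3
T = I (T = √(-3 + 2) = √(-1) = I ≈ 1.0*I)
Z(w, p) = -12 + I (Z(w, p) = I - 3*4 = I - 12 = -12 + I)
190*Z(n(-2, 0), -2) + R(19, -9) = 190*(-12 + I) + 19 = (-2280 + 190*I) + 19 = -2261 + 190*I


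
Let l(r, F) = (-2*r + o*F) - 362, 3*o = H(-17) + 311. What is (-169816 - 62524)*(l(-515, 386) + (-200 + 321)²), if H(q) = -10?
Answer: -37665334420/3 ≈ -1.2555e+10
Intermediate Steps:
o = 301/3 (o = (-10 + 311)/3 = (⅓)*301 = 301/3 ≈ 100.33)
l(r, F) = -362 - 2*r + 301*F/3 (l(r, F) = (-2*r + 301*F/3) - 362 = -362 - 2*r + 301*F/3)
(-169816 - 62524)*(l(-515, 386) + (-200 + 321)²) = (-169816 - 62524)*((-362 - 2*(-515) + (301/3)*386) + (-200 + 321)²) = -232340*((-362 + 1030 + 116186/3) + 121²) = -232340*(118190/3 + 14641) = -232340*162113/3 = -37665334420/3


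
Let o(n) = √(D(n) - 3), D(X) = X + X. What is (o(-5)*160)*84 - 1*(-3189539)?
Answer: 3189539 + 13440*I*√13 ≈ 3.1895e+6 + 48459.0*I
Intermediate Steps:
D(X) = 2*X
o(n) = √(-3 + 2*n) (o(n) = √(2*n - 3) = √(-3 + 2*n))
(o(-5)*160)*84 - 1*(-3189539) = (√(-3 + 2*(-5))*160)*84 - 1*(-3189539) = (√(-3 - 10)*160)*84 + 3189539 = (√(-13)*160)*84 + 3189539 = ((I*√13)*160)*84 + 3189539 = (160*I*√13)*84 + 3189539 = 13440*I*√13 + 3189539 = 3189539 + 13440*I*√13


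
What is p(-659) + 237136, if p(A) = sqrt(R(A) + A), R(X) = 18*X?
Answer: 237136 + I*sqrt(12521) ≈ 2.3714e+5 + 111.9*I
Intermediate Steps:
p(A) = sqrt(19)*sqrt(A) (p(A) = sqrt(18*A + A) = sqrt(19*A) = sqrt(19)*sqrt(A))
p(-659) + 237136 = sqrt(19)*sqrt(-659) + 237136 = sqrt(19)*(I*sqrt(659)) + 237136 = I*sqrt(12521) + 237136 = 237136 + I*sqrt(12521)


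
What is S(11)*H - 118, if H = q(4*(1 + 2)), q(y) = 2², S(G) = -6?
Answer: -142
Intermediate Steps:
q(y) = 4
H = 4
S(11)*H - 118 = -6*4 - 118 = -24 - 118 = -142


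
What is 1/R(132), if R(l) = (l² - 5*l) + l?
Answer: 1/16896 ≈ 5.9186e-5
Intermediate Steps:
R(l) = l² - 4*l
1/R(132) = 1/(132*(-4 + 132)) = 1/(132*128) = 1/16896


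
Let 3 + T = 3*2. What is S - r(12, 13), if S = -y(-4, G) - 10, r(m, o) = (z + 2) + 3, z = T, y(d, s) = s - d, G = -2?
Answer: -20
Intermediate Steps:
T = 3 (T = -3 + 3*2 = -3 + 6 = 3)
z = 3
r(m, o) = 8 (r(m, o) = (3 + 2) + 3 = 5 + 3 = 8)
S = -12 (S = -(-2 - 1*(-4)) - 10 = -(-2 + 4) - 10 = -1*2 - 10 = -2 - 10 = -12)
S - r(12, 13) = -12 - 1*8 = -12 - 8 = -20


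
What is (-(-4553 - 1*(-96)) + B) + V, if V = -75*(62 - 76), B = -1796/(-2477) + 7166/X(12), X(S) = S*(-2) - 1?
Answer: 323315693/61925 ≈ 5221.1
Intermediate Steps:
X(S) = -1 - 2*S (X(S) = -2*S - 1 = -1 - 2*S)
B = -17705282/61925 (B = -1796/(-2477) + 7166/(-1 - 2*12) = -1796*(-1/2477) + 7166/(-1 - 24) = 1796/2477 + 7166/(-25) = 1796/2477 + 7166*(-1/25) = 1796/2477 - 7166/25 = -17705282/61925 ≈ -285.92)
V = 1050 (V = -75*(-14) = 1050)
(-(-4553 - 1*(-96)) + B) + V = (-(-4553 - 1*(-96)) - 17705282/61925) + 1050 = (-(-4553 + 96) - 17705282/61925) + 1050 = (-1*(-4457) - 17705282/61925) + 1050 = (4457 - 17705282/61925) + 1050 = 258294443/61925 + 1050 = 323315693/61925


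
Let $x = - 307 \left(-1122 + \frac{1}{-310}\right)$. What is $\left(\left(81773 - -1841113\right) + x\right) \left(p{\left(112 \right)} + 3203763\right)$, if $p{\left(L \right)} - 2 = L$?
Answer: $\frac{2251927311516039}{310} \approx 7.2643 \cdot 10^{12}$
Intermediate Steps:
$p{\left(L \right)} = 2 + L$
$x = \frac{106781047}{310}$ ($x = - 307 \left(-1122 - \frac{1}{310}\right) = \left(-307\right) \left(- \frac{347821}{310}\right) = \frac{106781047}{310} \approx 3.4446 \cdot 10^{5}$)
$\left(\left(81773 - -1841113\right) + x\right) \left(p{\left(112 \right)} + 3203763\right) = \left(\left(81773 - -1841113\right) + \frac{106781047}{310}\right) \left(\left(2 + 112\right) + 3203763\right) = \left(\left(81773 + 1841113\right) + \frac{106781047}{310}\right) \left(114 + 3203763\right) = \left(1922886 + \frac{106781047}{310}\right) 3203877 = \frac{702875707}{310} \cdot 3203877 = \frac{2251927311516039}{310}$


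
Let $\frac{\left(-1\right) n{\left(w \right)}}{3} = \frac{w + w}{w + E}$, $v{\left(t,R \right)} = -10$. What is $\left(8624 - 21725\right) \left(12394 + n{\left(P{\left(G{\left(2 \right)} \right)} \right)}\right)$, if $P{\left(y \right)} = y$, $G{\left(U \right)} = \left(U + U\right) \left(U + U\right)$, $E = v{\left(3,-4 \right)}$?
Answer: $-162164178$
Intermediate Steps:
$E = -10$
$G{\left(U \right)} = 4 U^{2}$ ($G{\left(U \right)} = 2 U 2 U = 4 U^{2}$)
$n{\left(w \right)} = - \frac{6 w}{-10 + w}$ ($n{\left(w \right)} = - 3 \frac{w + w}{w - 10} = - 3 \frac{2 w}{-10 + w} = - \frac{6 w}{-10 + w}$)
$\left(8624 - 21725\right) \left(12394 + n{\left(P{\left(G{\left(2 \right)} \right)} \right)}\right) = \left(8624 - 21725\right) \left(12394 - \frac{6 \cdot 4 \cdot 2^{2}}{-10 + 4 \cdot 2^{2}}\right) = - 13101 \left(12394 - \frac{6 \cdot 4 \cdot 4}{-10 + 4 \cdot 4}\right) = - 13101 \left(12394 - \frac{96}{-10 + 16}\right) = - 13101 \left(12394 - \frac{96}{6}\right) = - 13101 \left(12394 - 96 \cdot \frac{1}{6}\right) = - 13101 \left(12394 - 16\right) = \left(-13101\right) 12378 = -162164178$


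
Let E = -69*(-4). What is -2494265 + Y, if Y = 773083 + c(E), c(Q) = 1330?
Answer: -1719852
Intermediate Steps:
E = 276
Y = 774413 (Y = 773083 + 1330 = 774413)
-2494265 + Y = -2494265 + 774413 = -1719852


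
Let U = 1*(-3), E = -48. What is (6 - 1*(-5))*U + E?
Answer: -81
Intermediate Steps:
U = -3
(6 - 1*(-5))*U + E = (6 - 1*(-5))*(-3) - 48 = (6 + 5)*(-3) - 48 = 11*(-3) - 48 = -33 - 48 = -81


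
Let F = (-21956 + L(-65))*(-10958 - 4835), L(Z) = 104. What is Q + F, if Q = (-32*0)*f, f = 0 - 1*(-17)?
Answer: 345108636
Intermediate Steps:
f = 17 (f = 0 + 17 = 17)
Q = 0 (Q = -32*0*17 = 0*17 = 0)
F = 345108636 (F = (-21956 + 104)*(-10958 - 4835) = -21852*(-15793) = 345108636)
Q + F = 0 + 345108636 = 345108636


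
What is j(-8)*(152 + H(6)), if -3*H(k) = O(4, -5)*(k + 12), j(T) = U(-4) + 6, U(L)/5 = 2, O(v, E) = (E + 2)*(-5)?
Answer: 992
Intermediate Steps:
O(v, E) = -10 - 5*E (O(v, E) = (2 + E)*(-5) = -10 - 5*E)
U(L) = 10 (U(L) = 5*2 = 10)
j(T) = 16 (j(T) = 10 + 6 = 16)
H(k) = -60 - 5*k (H(k) = -(-10 - 5*(-5))*(k + 12)/3 = -(-10 + 25)*(12 + k)/3 = -5*(12 + k) = -(180 + 15*k)/3 = -60 - 5*k)
j(-8)*(152 + H(6)) = 16*(152 + (-60 - 5*6)) = 16*(152 + (-60 - 30)) = 16*(152 - 90) = 16*62 = 992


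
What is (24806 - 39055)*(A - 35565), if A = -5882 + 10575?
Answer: 439895128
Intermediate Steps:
A = 4693
(24806 - 39055)*(A - 35565) = (24806 - 39055)*(4693 - 35565) = -14249*(-30872) = 439895128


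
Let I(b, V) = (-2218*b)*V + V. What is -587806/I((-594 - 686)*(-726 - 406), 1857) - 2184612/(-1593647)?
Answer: 13037796197517111518/9510907796866138641 ≈ 1.3708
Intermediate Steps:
I(b, V) = V - 2218*V*b (I(b, V) = -2218*V*b + V = V - 2218*V*b)
-587806/I((-594 - 686)*(-726 - 406), 1857) - 2184612/(-1593647) = -587806*1/(1857*(1 - 2218*(-594 - 686)*(-726 - 406))) - 2184612/(-1593647) = -587806*1/(1857*(1 - (-2839040)*(-1132))) - 2184612*(-1/1593647) = -587806*1/(1857*(1 - 2218*1448960)) + 2184612/1593647 = -587806*1/(1857*(1 - 3213793280)) + 2184612/1593647 = -587806/(1857*(-3213793279)) + 2184612/1593647 = -587806/(-5968014119103) + 2184612/1593647 = -587806*(-1/5968014119103) + 2184612/1593647 = 587806/5968014119103 + 2184612/1593647 = 13037796197517111518/9510907796866138641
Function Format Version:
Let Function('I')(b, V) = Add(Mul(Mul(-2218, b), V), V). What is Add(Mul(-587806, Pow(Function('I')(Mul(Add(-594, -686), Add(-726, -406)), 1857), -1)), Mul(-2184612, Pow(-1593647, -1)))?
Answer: Rational(13037796197517111518, 9510907796866138641) ≈ 1.3708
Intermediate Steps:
Function('I')(b, V) = Add(V, Mul(-2218, V, b)) (Function('I')(b, V) = Add(Mul(-2218, V, b), V) = Add(V, Mul(-2218, V, b)))
Add(Mul(-587806, Pow(Function('I')(Mul(Add(-594, -686), Add(-726, -406)), 1857), -1)), Mul(-2184612, Pow(-1593647, -1))) = Add(Mul(-587806, Pow(Mul(1857, Add(1, Mul(-2218, Mul(Add(-594, -686), Add(-726, -406))))), -1)), Mul(-2184612, Pow(-1593647, -1))) = Add(Mul(-587806, Pow(Mul(1857, Add(1, Mul(-2218, Mul(-1280, -1132)))), -1)), Mul(-2184612, Rational(-1, 1593647))) = Add(Mul(-587806, Pow(Mul(1857, Add(1, Mul(-2218, 1448960))), -1)), Rational(2184612, 1593647)) = Add(Mul(-587806, Pow(Mul(1857, Add(1, -3213793280)), -1)), Rational(2184612, 1593647)) = Add(Mul(-587806, Pow(Mul(1857, -3213793279), -1)), Rational(2184612, 1593647)) = Add(Mul(-587806, Pow(-5968014119103, -1)), Rational(2184612, 1593647)) = Add(Mul(-587806, Rational(-1, 5968014119103)), Rational(2184612, 1593647)) = Add(Rational(587806, 5968014119103), Rational(2184612, 1593647)) = Rational(13037796197517111518, 9510907796866138641)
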